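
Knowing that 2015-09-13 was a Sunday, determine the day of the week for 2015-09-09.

Count forward from the earlier date (September 9, 2015) to the later (September 13, 2015):
Within September 2015: 13 − 9 = 4 days.
4 mod 7 = 4, so 4 days before Sunday is Wednesday.

Wednesday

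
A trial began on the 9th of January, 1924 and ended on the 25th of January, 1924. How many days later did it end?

Within January 1924: 25 − 9 = 16 days.

16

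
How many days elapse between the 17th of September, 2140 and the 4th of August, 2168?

From September 17, 2140 to September 17, 2167: 27 years, of which 6 contain a Feb 29 — 21×365 + 6×366 = 9861 days.
September 2167: 30 − 17 = 13 days remain.
Then 10 full months totalling 305 days.
August 1–4, 2168: 4 days.
Residual: 322 days.
Total: 10183 days.

10183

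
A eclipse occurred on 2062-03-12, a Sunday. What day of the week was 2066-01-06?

Wednesday

Day-of-year of March 12, 2062: 71.
Day-of-year of January 6, 2066: 6.
2062 has 365 days, so 365 − 71 = 294 days remain in 2062.
Full years: 2063: 365; 2064: 366; 2065: 365. Sum = 1096.
Total: 294 + 1096 + 6 = 1396 days.
1396 mod 7 = 3, so 3 days after Sunday is Wednesday.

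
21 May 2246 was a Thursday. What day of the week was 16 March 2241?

Count forward from the earlier date (March 16, 2241) to the later (May 21, 2246):
March 16, 2241 → March 16, 2242: 365 days.
March 16, 2242 → March 16, 2243: 365 days.
March 16, 2243 → March 16, 2244: 366 days (2244 is a leap year).
March 16, 2244 → March 16, 2245: 365 days.
March 16, 2245 → March 16, 2246: 365 days.
March 2246: 31 − 16 = 15 days remain.
Then April (30): 30 days.
May 1–21, 2246: 21 days.
Residual: 66 days.
Total: 1892 days.
1892 mod 7 = 2, so 2 days before Thursday is Tuesday.

Tuesday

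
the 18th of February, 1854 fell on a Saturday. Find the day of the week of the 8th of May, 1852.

Count forward from the earlier date (May 8, 1852) to the later (February 18, 1854):
Day-of-year of May 8, 1852: 129.
Day-of-year of February 18, 1854: 49.
1852 has 366 days, so 366 − 129 = 237 days remain in 1852.
Full years: 1853: 365. Sum = 365.
Total: 237 + 365 + 49 = 651 days.
651 is a multiple of 7, so the 8th of May, 1852 falls on the same weekday: Saturday.

Saturday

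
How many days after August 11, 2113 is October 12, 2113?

62

August 2113: 31 − 11 = 20 days remain.
Then September (30): 30 days.
October 1–12, 2113: 12 days.
Total: 20 + 30 + 12 = 62 days.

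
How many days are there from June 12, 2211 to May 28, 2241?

From June 12, 2211 to June 12, 2240: 29 years, of which 8 contain a Feb 29 — 21×365 + 8×366 = 10593 days.
June 2240: 30 − 12 = 18 days remain.
Then 10 full months totalling 304 days.
May 1–28, 2241: 28 days.
Residual: 350 days.
Total: 10943 days.

10943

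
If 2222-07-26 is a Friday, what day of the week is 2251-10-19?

Sunday

Day-of-year of July 26, 2222: 207.
Day-of-year of October 19, 2251: 292.
2222 has 365 days, so 365 − 207 = 158 days remain in 2222.
Full years 2223–2250: 21 common + 7 leap = 21×365 + 7×366 = 10227 days.
Total: 158 + 10227 + 292 = 10677 days.
10677 mod 7 = 2, so 2 days after Friday is Sunday.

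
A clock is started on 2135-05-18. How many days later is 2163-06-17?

From May 18, 2135 to May 18, 2163: 28 years, of which 7 contain a Feb 29 — 21×365 + 7×366 = 10227 days.
May 2163: 31 − 18 = 13 days remain.
June 1–17, 2163: 17 days.
Residual: 30 days.
Total: 10257 days.

10257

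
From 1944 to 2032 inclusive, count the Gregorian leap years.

Years divisible by 4: 1944, 1948, …, 2032 — 23 in all.
2000 is divisible by 400, so still leap.
No century exceptions apply. Count: 23.

23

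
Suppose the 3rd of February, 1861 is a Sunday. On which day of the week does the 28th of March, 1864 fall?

Monday

Day-of-year of February 3, 1861: 34.
Day-of-year of March 28, 1864: 88.
1861 has 365 days, so 365 − 34 = 331 days remain in 1861.
Full years: 1862: 365; 1863: 365. Sum = 730.
Total: 331 + 730 + 88 = 1149 days.
1149 mod 7 = 1, so 1 day after Sunday is Monday.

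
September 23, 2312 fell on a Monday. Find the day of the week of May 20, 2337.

Day-of-year of September 23, 2312: 267.
Day-of-year of May 20, 2337: 140.
2312 has 366 days, so 366 − 267 = 99 days remain in 2312.
Full years 2313–2336: 18 common + 6 leap = 18×365 + 6×366 = 8766 days.
Total: 99 + 8766 + 140 = 9005 days.
9005 mod 7 = 3, so 3 days after Monday is Thursday.

Thursday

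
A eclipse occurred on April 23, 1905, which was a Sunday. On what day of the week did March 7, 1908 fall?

Day-of-year of April 23, 1905: 113.
Day-of-year of March 7, 1908: 67.
1905 has 365 days, so 365 − 113 = 252 days remain in 1905.
Full years: 1906: 365; 1907: 365. Sum = 730.
Total: 252 + 730 + 67 = 1049 days.
1049 mod 7 = 6, so 6 days after Sunday is Saturday.

Saturday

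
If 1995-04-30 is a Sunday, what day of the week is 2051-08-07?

From April 30, 1995 to April 30, 2051: 56 years, of which 14 contain a Feb 29 — 42×365 + 14×366 = 20454 days.
(2000 is a leap year (divisible by 400).)
April 2051: 30 − 30 = 0 days remain.
Then May (31), June (30), July (31): 31 + 30 + 31 = 92 days.
August 1–7, 2051: 7 days.
Residual: 99 days.
Total: 20553 days.
20553 mod 7 = 1, so 1 day after Sunday is Monday.

Monday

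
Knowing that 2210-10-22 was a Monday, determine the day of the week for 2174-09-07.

Count forward from the earlier date (September 7, 2174) to the later (October 22, 2210):
Day-of-year of September 7, 2174: 250.
Day-of-year of October 22, 2210: 295.
2174 has 365 days, so 365 − 250 = 115 days remain in 2174.
Full years 2175–2209: 27 common + 8 leap = 27×365 + 8×366 = 12783 days.
Total: 115 + 12783 + 295 = 13193 days.
13193 mod 7 = 5, so 5 days before Monday is Wednesday.

Wednesday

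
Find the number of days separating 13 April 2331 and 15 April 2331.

Within April 2331: 15 − 13 = 2 days.

2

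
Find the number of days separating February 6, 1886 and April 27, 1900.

5193

Day-of-year of February 6, 1886: 37.
Day-of-year of April 27, 1900: 117.
1886 has 365 days, so 365 − 37 = 328 days remain in 1886.
Full years 1887–1899: 10 common + 3 leap = 10×365 + 3×366 = 4748 days.
Total: 328 + 4748 + 117 = 5193 days.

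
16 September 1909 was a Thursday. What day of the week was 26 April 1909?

Monday

Count forward from the earlier date (April 26, 1909) to the later (September 16, 1909):
April 1909: 30 − 26 = 4 days remain.
Then May (31), June (30), July (31), August (31): 31 + 30 + 31 + 31 = 123 days.
September 1–16, 1909: 16 days.
Total: 4 + 123 + 16 = 143 days.
143 mod 7 = 3, so 3 days before Thursday is Monday.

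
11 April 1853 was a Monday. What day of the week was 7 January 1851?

Count forward from the earlier date (January 7, 1851) to the later (April 11, 1853):
Day-of-year of January 7, 1851: 7.
Day-of-year of April 11, 1853: 101.
1851 has 365 days, so 365 − 7 = 358 days remain in 1851.
Full years: 1852: 366. Sum = 366.
Total: 358 + 366 + 101 = 825 days.
825 mod 7 = 6, so 6 days before Monday is Tuesday.

Tuesday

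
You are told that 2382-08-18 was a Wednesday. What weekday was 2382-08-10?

Tuesday

Count forward from the earlier date (August 10, 2382) to the later (August 18, 2382):
Within August 2382: 18 − 10 = 8 days.
8 mod 7 = 1, so 1 day before Wednesday is Tuesday.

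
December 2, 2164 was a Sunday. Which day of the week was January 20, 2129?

Thursday

Count forward from the earlier date (January 20, 2129) to the later (December 2, 2164):
Day-of-year of January 20, 2129: 20.
Day-of-year of December 2, 2164: 337.
2129 has 365 days, so 365 − 20 = 345 days remain in 2129.
Full years 2130–2163: 26 common + 8 leap = 26×365 + 8×366 = 12418 days.
Total: 345 + 12418 + 337 = 13100 days.
13100 mod 7 = 3, so 3 days before Sunday is Thursday.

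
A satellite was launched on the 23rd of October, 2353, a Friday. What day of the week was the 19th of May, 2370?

Tuesday

From October 23, 2353 to October 23, 2369: 16 years, of which 4 contain a Feb 29 — 12×365 + 4×366 = 5844 days.
October 2369: 31 − 23 = 8 days remain.
Then November (30), December (31), January (31), February 2370 (28), March (31), April (30): 30 + 31 + 31 + 28 + 31 + 30 = 181 days.
May 1–19, 2370: 19 days.
Residual: 208 days.
Total: 6052 days.
6052 mod 7 = 4, so 4 days after Friday is Tuesday.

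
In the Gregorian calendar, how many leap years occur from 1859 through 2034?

Years divisible by 4: 1860, 1864, …, 2032 — 44 in all.
Of these, 1900 is divisible by 100 but not 400, so not leap.
2000 is divisible by 400, so still leap.
Leap years: 44 − 1 = 43.

43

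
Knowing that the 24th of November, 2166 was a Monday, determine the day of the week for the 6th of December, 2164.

Count forward from the earlier date (December 6, 2164) to the later (November 24, 2166):
December 2164: 31 − 6 = 25 days remain.
Then 22 full months totalling 669 days.
November 1–24, 2166: 24 days.
Total: 25 + 669 + 24 = 718 days.
718 mod 7 = 4, so 4 days before Monday is Thursday.

Thursday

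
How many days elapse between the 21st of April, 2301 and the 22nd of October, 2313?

From April 21, 2301 to April 21, 2313: 12 years, of which 3 contain a Feb 29 — 9×365 + 3×366 = 4383 days.
April 2313: 30 − 21 = 9 days remain.
Then May (31), June (30), July (31), August (31), September (30): 31 + 30 + 31 + 31 + 30 = 153 days.
October 1–22, 2313: 22 days.
Residual: 184 days.
Total: 4567 days.

4567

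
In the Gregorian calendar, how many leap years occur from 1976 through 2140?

41

Years divisible by 4: 1976, 1980, …, 2140 — 42 in all.
Of these, 2100 is divisible by 100 but not 400, so not leap.
2000 is divisible by 400, so still leap.
Leap years: 42 − 1 = 41.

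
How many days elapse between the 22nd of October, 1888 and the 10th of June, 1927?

From October 22, 1888 to October 22, 1926: 38 years, of which 8 contain a Feb 29 — 30×365 + 8×366 = 13878 days.
(1900 is not a leap year (divisible by 100 but not 400).)
October 1926: 31 − 22 = 9 days remain.
Then November (30), December (31), January (31), February 1927 (28), March (31), April (30), May (31): 30 + 31 + 31 + 28 + 31 + 30 + 31 = 212 days.
June 1–10, 1927: 10 days.
Residual: 231 days.
Total: 14109 days.

14109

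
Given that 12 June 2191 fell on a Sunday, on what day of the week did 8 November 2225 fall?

From June 12, 2191 to June 12, 2225: 34 years, of which 8 contain a Feb 29 — 26×365 + 8×366 = 12418 days.
(2200 is not a leap year (divisible by 100 but not 400).)
June 2225: 30 − 12 = 18 days remain.
Then July (31), August (31), September (30), October (31): 31 + 31 + 30 + 31 = 123 days.
November 1–8, 2225: 8 days.
Residual: 149 days.
Total: 12567 days.
12567 mod 7 = 2, so 2 days after Sunday is Tuesday.

Tuesday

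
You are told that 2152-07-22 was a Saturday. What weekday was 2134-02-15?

Monday

Count forward from the earlier date (February 15, 2134) to the later (July 22, 2152):
Day-of-year of February 15, 2134: 46.
Day-of-year of July 22, 2152: 204.
2134 has 365 days, so 365 − 46 = 319 days remain in 2134.
Full years 2135–2151: 13 common + 4 leap = 13×365 + 4×366 = 6209 days.
Total: 319 + 6209 + 204 = 6732 days.
6732 mod 7 = 5, so 5 days before Saturday is Monday.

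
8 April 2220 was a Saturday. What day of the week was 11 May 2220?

Thursday

April 2220: 30 − 8 = 22 days remain.
May 1–11, 2220: 11 days.
Total: 22 + 11 = 33 days.
33 mod 7 = 5, so 5 days after Saturday is Thursday.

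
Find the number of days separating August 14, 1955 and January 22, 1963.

2718

From August 14, 1955 to August 14, 1962: 7 years, of which 2 contain a Feb 29 — 5×365 + 2×366 = 2557 days.
August 1962: 31 − 14 = 17 days remain.
Then September (30), October (31), November (30), December (31): 30 + 31 + 30 + 31 = 122 days.
January 1–22, 1963: 22 days.
Residual: 161 days.
Total: 2718 days.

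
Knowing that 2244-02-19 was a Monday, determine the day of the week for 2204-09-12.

Wednesday

Count forward from the earlier date (September 12, 2204) to the later (February 19, 2244):
Day-of-year of September 12, 2204: 256.
Day-of-year of February 19, 2244: 50.
2204 has 366 days, so 366 − 256 = 110 days remain in 2204.
Full years 2205–2243: 30 common + 9 leap = 30×365 + 9×366 = 14244 days.
Total: 110 + 14244 + 50 = 14404 days.
14404 mod 7 = 5, so 5 days before Monday is Wednesday.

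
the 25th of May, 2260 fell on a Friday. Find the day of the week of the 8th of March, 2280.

From May 25, 2260 to May 25, 2279: 19 years, of which 4 contain a Feb 29 — 15×365 + 4×366 = 6939 days.
May 2279: 31 − 25 = 6 days remain.
Then 9 full months totalling 274 days.
March 1–8, 2280: 8 days.
Residual: 288 days.
Total: 7227 days.
7227 mod 7 = 3, so 3 days after Friday is Monday.

Monday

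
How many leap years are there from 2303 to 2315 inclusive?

3

Years divisible by 4 in [2303, 2315]: 2304, 2308, 2312.
No century exceptions apply. Count: 3.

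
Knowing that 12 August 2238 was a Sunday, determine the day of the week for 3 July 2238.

Count forward from the earlier date (July 3, 2238) to the later (August 12, 2238):
July 2238: 31 − 3 = 28 days remain.
August 1–12, 2238: 12 days.
Total: 28 + 12 = 40 days.
40 mod 7 = 5, so 5 days before Sunday is Tuesday.

Tuesday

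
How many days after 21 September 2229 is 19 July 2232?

Day-of-year of September 21, 2229: 264.
Day-of-year of July 19, 2232: 201.
2229 has 365 days, so 365 − 264 = 101 days remain in 2229.
Full years: 2230: 365; 2231: 365. Sum = 730.
Total: 101 + 730 + 201 = 1032 days.

1032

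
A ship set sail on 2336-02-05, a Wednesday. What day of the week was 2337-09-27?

Monday

February 2336: 29 − 5 = 24 days remain (2336 is a leap year, so February has 29 days).
Then 18 full months totalling 549 days.
September 1–27, 2337: 27 days.
Total: 24 + 549 + 27 = 600 days.
600 mod 7 = 5, so 5 days after Wednesday is Monday.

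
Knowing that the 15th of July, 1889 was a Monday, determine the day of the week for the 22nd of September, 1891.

July 15, 1889 → July 15, 1890: 365 days.
July 15, 1890 → July 15, 1891: 365 days.
July 1891: 31 − 15 = 16 days remain.
Then August (31): 31 days.
September 1–22, 1891: 22 days.
Residual: 69 days.
Total: 799 days.
799 mod 7 = 1, so 1 day after Monday is Tuesday.

Tuesday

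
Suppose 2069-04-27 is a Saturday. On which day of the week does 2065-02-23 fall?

Monday

Count forward from the earlier date (February 23, 2065) to the later (April 27, 2069):
February 23, 2065 → February 23, 2066: 365 days.
February 23, 2066 → February 23, 2067: 365 days.
February 23, 2067 → February 23, 2068: 365 days.
February 23, 2068 → February 23, 2069: 366 days (2068 is a leap year).
February 2069: 28 − 23 = 5 days remain (2069 is not a leap year, so February has 28 days).
Then March (31): 31 days.
April 1–27, 2069: 27 days.
Residual: 63 days.
Total: 1524 days.
1524 mod 7 = 5, so 5 days before Saturday is Monday.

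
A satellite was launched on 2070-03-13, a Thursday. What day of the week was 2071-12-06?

Day-of-year of March 13, 2070: 72.
Day-of-year of December 6, 2071: 340.
2070 has 365 days, so 365 − 72 = 293 days remain in 2070.
Total: 293 + 340 = 633 days.
633 mod 7 = 3, so 3 days after Thursday is Sunday.

Sunday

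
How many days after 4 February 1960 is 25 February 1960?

21

Within February 1960: 25 − 4 = 21 days.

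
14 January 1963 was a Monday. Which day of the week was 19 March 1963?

January 1963: 31 − 14 = 17 days remain.
Then February 1963 (28): 28 days.
March 1–19, 1963: 19 days.
Total: 17 + 28 + 19 = 64 days.
64 mod 7 = 1, so 1 day after Monday is Tuesday.

Tuesday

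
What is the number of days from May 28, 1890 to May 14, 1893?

1082

May 28, 1890 → May 28, 1891: 365 days.
May 28, 1891 → May 28, 1892: 366 days (1892 is a leap year).
May 1892: 31 − 28 = 3 days remain.
Then 11 full months totalling 334 days.
May 1–14, 1893: 14 days.
Residual: 351 days.
Total: 1082 days.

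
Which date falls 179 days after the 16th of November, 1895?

the 13th of May, 1896

Count 179 days after November 16, 1895:
Day-of-year of November 16, 1895: 320.
Day-of-year of May 13, 1896: 134.
1895 has 365 days, so 365 − 320 = 45 days remain in 1895.
Total: 45 + 134 = 179 days.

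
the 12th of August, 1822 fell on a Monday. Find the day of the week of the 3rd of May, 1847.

Day-of-year of August 12, 1822: 224.
Day-of-year of May 3, 1847: 123.
1822 has 365 days, so 365 − 224 = 141 days remain in 1822.
Full years 1823–1846: 18 common + 6 leap = 18×365 + 6×366 = 8766 days.
Total: 141 + 8766 + 123 = 9030 days.
9030 is a multiple of 7, so the 3rd of May, 1847 falls on the same weekday: Monday.

Monday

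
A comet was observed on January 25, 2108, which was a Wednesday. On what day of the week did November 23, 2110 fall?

Sunday

January 25, 2108 → January 25, 2109: 366 days (2108 is a leap year).
January 25, 2109 → January 25, 2110: 365 days.
January 2110: 31 − 25 = 6 days remain.
Then 9 full months totalling 273 days.
November 1–23, 2110: 23 days.
Residual: 302 days.
Total: 1033 days.
1033 mod 7 = 4, so 4 days after Wednesday is Sunday.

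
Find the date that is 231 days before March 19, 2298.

July 31, 2297

Count 231 days before March 19, 2298:
July 2297: 31 − 31 = 0 days remain.
Then August (31), September (30), October (31), November (30), December (31), January (31), February 2298 (28): 31 + 30 + 31 + 30 + 31 + 31 + 28 = 212 days.
March 1–19, 2298: 19 days.
Residual: 231 days.
Total: 231 days.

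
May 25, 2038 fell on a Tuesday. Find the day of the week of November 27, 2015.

Friday

Count forward from the earlier date (November 27, 2015) to the later (May 25, 2038):
Day-of-year of November 27, 2015: 331.
Day-of-year of May 25, 2038: 145.
2015 has 365 days, so 365 − 331 = 34 days remain in 2015.
Full years 2016–2037: 16 common + 6 leap = 16×365 + 6×366 = 8036 days.
Total: 34 + 8036 + 145 = 8215 days.
8215 mod 7 = 4, so 4 days before Tuesday is Friday.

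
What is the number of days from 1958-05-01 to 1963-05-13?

Day-of-year of May 1, 1958: 121.
Day-of-year of May 13, 1963: 133.
1958 has 365 days, so 365 − 121 = 244 days remain in 1958.
Full years: 1959: 365; 1960: 366; 1961: 365; 1962: 365. Sum = 1461.
Total: 244 + 1461 + 133 = 1838 days.

1838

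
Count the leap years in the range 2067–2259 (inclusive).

46

Years divisible by 4: 2068, 2072, …, 2256 — 48 in all.
Of these, 2100, 2200 are divisible by 100 but not 400, so not leap.
Leap years: 48 − 2 = 46.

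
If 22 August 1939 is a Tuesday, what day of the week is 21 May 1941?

Wednesday

August 1939: 31 − 22 = 9 days remain.
Then 20 full months totalling 608 days.
May 1–21, 1941: 21 days.
Total: 9 + 608 + 21 = 638 days.
638 mod 7 = 1, so 1 day after Tuesday is Wednesday.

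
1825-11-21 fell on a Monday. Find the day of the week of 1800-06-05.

Count forward from the earlier date (June 5, 1800) to the later (November 21, 1825):
Day-of-year of June 5, 1800: 156.
Day-of-year of November 21, 1825: 325.
1800 has 365 days, so 365 − 156 = 209 days remain in 1800.
Full years 1801–1824: 18 common + 6 leap = 18×365 + 6×366 = 8766 days.
Total: 209 + 8766 + 325 = 9300 days.
9300 mod 7 = 4, so 4 days before Monday is Thursday.

Thursday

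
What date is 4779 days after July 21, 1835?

August 20, 1848

Count 4779 days after July 21, 1835:
From July 21, 1835 to July 21, 1848: 13 years, of which 4 contain a Feb 29 — 9×365 + 4×366 = 4749 days.
July 1848: 31 − 21 = 10 days remain.
August 1–20, 1848: 20 days.
Residual: 30 days.
Total: 4779 days.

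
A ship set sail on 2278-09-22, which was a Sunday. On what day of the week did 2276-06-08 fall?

Thursday

Count forward from the earlier date (June 8, 2276) to the later (September 22, 2278):
Day-of-year of June 8, 2276: 160.
Day-of-year of September 22, 2278: 265.
2276 has 366 days, so 366 − 160 = 206 days remain in 2276.
Full years: 2277: 365. Sum = 365.
Total: 206 + 365 + 265 = 836 days.
836 mod 7 = 3, so 3 days before Sunday is Thursday.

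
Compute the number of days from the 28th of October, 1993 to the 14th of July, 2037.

15965

Day-of-year of October 28, 1993: 301.
Day-of-year of July 14, 2037: 195.
1993 has 365 days, so 365 − 301 = 64 days remain in 1993.
Full years 1994–2036: 32 common + 11 leap = 32×365 + 11×366 = 15706 days.
Total: 64 + 15706 + 195 = 15965 days.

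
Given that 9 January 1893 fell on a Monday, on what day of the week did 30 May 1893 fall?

January 1893: 31 − 9 = 22 days remain.
Then February 1893 (28), March (31), April (30): 28 + 31 + 30 = 89 days.
May 1–30, 1893: 30 days.
Total: 22 + 89 + 30 = 141 days.
141 mod 7 = 1, so 1 day after Monday is Tuesday.

Tuesday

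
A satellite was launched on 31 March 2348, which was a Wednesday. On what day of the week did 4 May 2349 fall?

Wednesday

Day-of-year of March 31, 2348: 91.
Day-of-year of May 4, 2349: 124.
2348 has 366 days, so 366 − 91 = 275 days remain in 2348.
Total: 275 + 124 = 399 days.
399 is a multiple of 7, so 4 May 2349 falls on the same weekday: Wednesday.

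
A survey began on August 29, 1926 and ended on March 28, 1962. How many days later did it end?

12995

Day-of-year of August 29, 1926: 241.
Day-of-year of March 28, 1962: 87.
1926 has 365 days, so 365 − 241 = 124 days remain in 1926.
Full years 1927–1961: 26 common + 9 leap = 26×365 + 9×366 = 12784 days.
Total: 124 + 12784 + 87 = 12995 days.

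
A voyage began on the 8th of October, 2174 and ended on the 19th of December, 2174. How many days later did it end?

72

October 2174: 31 − 8 = 23 days remain.
Then November (30): 30 days.
December 1–19, 2174: 19 days.
Total: 23 + 30 + 19 = 72 days.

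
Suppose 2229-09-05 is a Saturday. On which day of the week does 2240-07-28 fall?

From September 5, 2229 to September 5, 2239: 10 years, of which 2 contain a Feb 29 — 8×365 + 2×366 = 3652 days.
September 2239: 30 − 5 = 25 days remain.
Then 9 full months totalling 274 days.
July 1–28, 2240: 28 days.
Residual: 327 days.
Total: 3979 days.
3979 mod 7 = 3, so 3 days after Saturday is Tuesday.

Tuesday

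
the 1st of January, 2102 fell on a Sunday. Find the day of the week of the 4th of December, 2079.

Monday

Count forward from the earlier date (December 4, 2079) to the later (January 1, 2102):
Day-of-year of December 4, 2079: 338.
Day-of-year of January 1, 2102: 1.
2079 has 365 days, so 365 − 338 = 27 days remain in 2079.
Full years 2080–2101: 17 common + 5 leap = 17×365 + 5×366 = 8035 days.
Total: 27 + 8035 + 1 = 8063 days.
8063 mod 7 = 6, so 6 days before Sunday is Monday.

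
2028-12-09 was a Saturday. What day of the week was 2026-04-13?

Monday

Count forward from the earlier date (April 13, 2026) to the later (December 9, 2028):
Day-of-year of April 13, 2026: 103.
Day-of-year of December 9, 2028: 344.
2026 has 365 days, so 365 − 103 = 262 days remain in 2026.
Full years: 2027: 365. Sum = 365.
Total: 262 + 365 + 344 = 971 days.
971 mod 7 = 5, so 5 days before Saturday is Monday.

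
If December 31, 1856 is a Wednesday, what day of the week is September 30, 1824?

Count forward from the earlier date (September 30, 1824) to the later (December 31, 1856):
Day-of-year of September 30, 1824: 274.
Day-of-year of December 31, 1856: 366.
1824 has 366 days, so 366 − 274 = 92 days remain in 1824.
Full years 1825–1855: 24 common + 7 leap = 24×365 + 7×366 = 11322 days.
Total: 92 + 11322 + 366 = 11780 days.
11780 mod 7 = 6, so 6 days before Wednesday is Thursday.

Thursday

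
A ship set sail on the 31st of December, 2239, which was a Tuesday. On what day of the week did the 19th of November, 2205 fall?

Tuesday

Count forward from the earlier date (November 19, 2205) to the later (December 31, 2239):
From November 19, 2205 to November 19, 2239: 34 years, of which 8 contain a Feb 29 — 26×365 + 8×366 = 12418 days.
November 2239: 30 − 19 = 11 days remain.
December 1–31, 2239: 31 days.
Residual: 42 days.
Total: 12460 days.
12460 is a multiple of 7, so the 19th of November, 2205 falls on the same weekday: Tuesday.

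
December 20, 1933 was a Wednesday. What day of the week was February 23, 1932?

Tuesday

Count forward from the earlier date (February 23, 1932) to the later (December 20, 1933):
Day-of-year of February 23, 1932: 54.
Day-of-year of December 20, 1933: 354.
1932 has 366 days, so 366 − 54 = 312 days remain in 1932.
Total: 312 + 354 = 666 days.
666 mod 7 = 1, so 1 day before Wednesday is Tuesday.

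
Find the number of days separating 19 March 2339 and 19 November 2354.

5724

Day-of-year of March 19, 2339: 78.
Day-of-year of November 19, 2354: 323.
2339 has 365 days, so 365 − 78 = 287 days remain in 2339.
Full years 2340–2353: 10 common + 4 leap = 10×365 + 4×366 = 5114 days.
Total: 287 + 5114 + 323 = 5724 days.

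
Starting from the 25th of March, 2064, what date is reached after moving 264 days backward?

the 5th of July, 2063

Count 264 days before March 25, 2064:
July 2063: 31 − 5 = 26 days remain.
Then August (31), September (30), October (31), November (30), December (31), January (31), February 2064 (29): 31 + 30 + 31 + 30 + 31 + 31 + 29 = 213 days.
March 1–25, 2064: 25 days.
Residual: 264 days.
Total: 264 days.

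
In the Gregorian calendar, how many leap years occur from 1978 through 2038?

15

Years divisible by 4: 1980, 1984, …, 2036 — 15 in all.
2000 is divisible by 400, so still leap.
No century exceptions apply. Count: 15.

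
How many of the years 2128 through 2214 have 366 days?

Years divisible by 4: 2128, 2132, …, 2212 — 22 in all.
Of these, 2200 is divisible by 100 but not 400, so not leap.
Leap years: 22 − 1 = 21.

21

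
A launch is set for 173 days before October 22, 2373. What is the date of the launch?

May 2, 2373

Count 173 days before October 22, 2373:
May 2373: 31 − 2 = 29 days remain.
Then June (30), July (31), August (31), September (30): 30 + 31 + 31 + 30 = 122 days.
October 1–22, 2373: 22 days.
Total: 29 + 122 + 22 = 173 days.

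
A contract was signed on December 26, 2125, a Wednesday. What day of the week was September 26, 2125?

Count forward from the earlier date (September 26, 2125) to the later (December 26, 2125):
September 2125: 30 − 26 = 4 days remain.
Then October (31), November (30): 31 + 30 = 61 days.
December 1–26, 2125: 26 days.
Total: 4 + 61 + 26 = 91 days.
91 is a multiple of 7, so September 26, 2125 falls on the same weekday: Wednesday.

Wednesday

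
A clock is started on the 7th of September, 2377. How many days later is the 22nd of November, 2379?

806

September 2377: 30 − 7 = 23 days remain.
Then 25 full months totalling 761 days.
November 1–22, 2379: 22 days.
Total: 23 + 761 + 22 = 806 days.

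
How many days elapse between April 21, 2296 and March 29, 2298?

April 21, 2296 → April 21, 2297: 365 days.
April 2297: 30 − 21 = 9 days remain.
Then 10 full months totalling 304 days.
March 1–29, 2298: 29 days.
Residual: 342 days.
Total: 707 days.

707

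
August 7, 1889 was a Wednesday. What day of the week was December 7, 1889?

Saturday

August 1889: 31 − 7 = 24 days remain.
Then September (30), October (31), November (30): 30 + 31 + 30 = 91 days.
December 1–7, 1889: 7 days.
Total: 24 + 91 + 7 = 122 days.
122 mod 7 = 3, so 3 days after Wednesday is Saturday.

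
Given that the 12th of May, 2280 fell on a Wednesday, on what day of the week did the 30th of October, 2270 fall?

Sunday

Count forward from the earlier date (October 30, 2270) to the later (May 12, 2280):
Day-of-year of October 30, 2270: 303.
Day-of-year of May 12, 2280: 133.
2270 has 365 days, so 365 − 303 = 62 days remain in 2270.
Full years 2271–2279: 7 common + 2 leap = 7×365 + 2×366 = 3287 days.
Total: 62 + 3287 + 133 = 3482 days.
3482 mod 7 = 3, so 3 days before Wednesday is Sunday.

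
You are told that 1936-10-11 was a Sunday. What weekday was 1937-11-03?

Wednesday

October 11, 1936 → October 11, 1937: 365 days.
October 1937: 31 − 11 = 20 days remain.
November 1–3, 1937: 3 days.
Residual: 23 days.
Total: 388 days.
388 mod 7 = 3, so 3 days after Sunday is Wednesday.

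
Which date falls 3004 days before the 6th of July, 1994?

the 15th of April, 1986

Count 3004 days before July 6, 1994:
From April 15, 1986 to April 15, 1994: 8 years, of which 2 contain a Feb 29 — 6×365 + 2×366 = 2922 days.
April 1994: 30 − 15 = 15 days remain.
Then May (31), June (30): 31 + 30 = 61 days.
July 1–6, 1994: 6 days.
Residual: 82 days.
Total: 3004 days.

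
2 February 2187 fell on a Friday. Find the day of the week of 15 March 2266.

From February 2, 2187 to February 2, 2266: 79 years, of which 19 contain a Feb 29 — 60×365 + 19×366 = 28854 days.
(2200 is not a leap year (divisible by 100 but not 400).)
February 2266: 28 − 2 = 26 days remain (2266 is not a leap year, so February has 28 days).
March 1–15, 2266: 15 days.
Residual: 41 days.
Total: 28895 days.
28895 mod 7 = 6, so 6 days after Friday is Thursday.

Thursday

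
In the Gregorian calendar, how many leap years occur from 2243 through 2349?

26

Years divisible by 4: 2244, 2248, …, 2348 — 27 in all.
Of these, 2300 is divisible by 100 but not 400, so not leap.
Leap years: 27 − 1 = 26.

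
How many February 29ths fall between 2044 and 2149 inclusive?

26

Years divisible by 4: 2044, 2048, …, 2148 — 27 in all.
Of these, 2100 is divisible by 100 but not 400, so not leap.
Leap years: 27 − 1 = 26.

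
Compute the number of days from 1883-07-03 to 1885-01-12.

559

Day-of-year of July 3, 1883: 184.
Day-of-year of January 12, 1885: 12.
1883 has 365 days, so 365 − 184 = 181 days remain in 1883.
Full years: 1884: 366. Sum = 366.
Total: 181 + 366 + 12 = 559 days.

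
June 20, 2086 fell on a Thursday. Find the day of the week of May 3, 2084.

Count forward from the earlier date (May 3, 2084) to the later (June 20, 2086):
May 2084: 31 − 3 = 28 days remain.
Then 24 full months totalling 730 days.
June 1–20, 2086: 20 days.
Total: 28 + 730 + 20 = 778 days.
778 mod 7 = 1, so 1 day before Thursday is Wednesday.

Wednesday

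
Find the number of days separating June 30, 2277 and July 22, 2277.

22

June 2277: 30 − 30 = 0 days remain.
July 1–22, 2277: 22 days.
Total: 0 + 22 = 22 days.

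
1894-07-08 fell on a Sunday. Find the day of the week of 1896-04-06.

Day-of-year of July 8, 1894: 189.
Day-of-year of April 6, 1896: 97.
1894 has 365 days, so 365 − 189 = 176 days remain in 1894.
Full years: 1895: 365. Sum = 365.
Total: 176 + 365 + 97 = 638 days.
638 mod 7 = 1, so 1 day after Sunday is Monday.

Monday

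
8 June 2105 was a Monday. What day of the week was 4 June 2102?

Sunday

Count forward from the earlier date (June 4, 2102) to the later (June 8, 2105):
June 4, 2102 → June 4, 2103: 365 days.
June 4, 2103 → June 4, 2104: 366 days (2104 is a leap year).
June 4, 2104 → June 4, 2105: 365 days.
Within June 2105: 8 − 4 = 4 days.
Total: 1100 days.
1100 mod 7 = 1, so 1 day before Monday is Sunday.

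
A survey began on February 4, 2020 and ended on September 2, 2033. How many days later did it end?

Day-of-year of February 4, 2020: 35.
Day-of-year of September 2, 2033: 245.
2020 has 366 days, so 366 − 35 = 331 days remain in 2020.
Full years 2021–2032: 9 common + 3 leap = 9×365 + 3×366 = 4383 days.
Total: 331 + 4383 + 245 = 4959 days.

4959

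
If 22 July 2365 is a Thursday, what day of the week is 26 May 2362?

Count forward from the earlier date (May 26, 2362) to the later (July 22, 2365):
Day-of-year of May 26, 2362: 146.
Day-of-year of July 22, 2365: 203.
2362 has 365 days, so 365 − 146 = 219 days remain in 2362.
Full years: 2363: 365; 2364: 366. Sum = 731.
Total: 219 + 731 + 203 = 1153 days.
1153 mod 7 = 5, so 5 days before Thursday is Saturday.

Saturday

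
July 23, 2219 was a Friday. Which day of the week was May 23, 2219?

Count forward from the earlier date (May 23, 2219) to the later (July 23, 2219):
May 2219: 31 − 23 = 8 days remain.
Then June (30): 30 days.
July 1–23, 2219: 23 days.
Total: 8 + 30 + 23 = 61 days.
61 mod 7 = 5, so 5 days before Friday is Sunday.

Sunday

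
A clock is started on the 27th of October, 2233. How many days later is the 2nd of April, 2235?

October 2233: 31 − 27 = 4 days remain.
Then 17 full months totalling 516 days.
April 1–2, 2235: 2 days.
Total: 4 + 516 + 2 = 522 days.

522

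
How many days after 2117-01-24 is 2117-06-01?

January 2117: 31 − 24 = 7 days remain.
Then February 2117 (28), March (31), April (30), May (31): 28 + 31 + 30 + 31 = 120 days.
June 1, 2117: 1 day.
Total: 7 + 120 + 1 = 128 days.

128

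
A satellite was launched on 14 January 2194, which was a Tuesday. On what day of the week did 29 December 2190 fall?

Count forward from the earlier date (December 29, 2190) to the later (January 14, 2194):
December 29, 2190 → December 29, 2191: 365 days.
December 29, 2191 → December 29, 2192: 366 days (2192 is a leap year).
December 29, 2192 → December 29, 2193: 365 days.
December 2193: 31 − 29 = 2 days remain.
January 1–14, 2194: 14 days.
Residual: 16 days.
Total: 1112 days.
1112 mod 7 = 6, so 6 days before Tuesday is Wednesday.

Wednesday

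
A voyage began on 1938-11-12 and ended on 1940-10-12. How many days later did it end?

Day-of-year of November 12, 1938: 316.
Day-of-year of October 12, 1940: 286.
1938 has 365 days, so 365 − 316 = 49 days remain in 1938.
Full years: 1939: 365. Sum = 365.
Total: 49 + 365 + 286 = 700 days.

700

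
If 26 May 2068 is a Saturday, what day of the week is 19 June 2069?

Wednesday

Day-of-year of May 26, 2068: 147.
Day-of-year of June 19, 2069: 170.
2068 has 366 days, so 366 − 147 = 219 days remain in 2068.
Total: 219 + 170 = 389 days.
389 mod 7 = 4, so 4 days after Saturday is Wednesday.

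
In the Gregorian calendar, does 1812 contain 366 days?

Yes

1812 is a leap year.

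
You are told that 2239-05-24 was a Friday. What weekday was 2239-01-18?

Friday

Count forward from the earlier date (January 18, 2239) to the later (May 24, 2239):
January 2239: 31 − 18 = 13 days remain.
Then February 2239 (28), March (31), April (30): 28 + 31 + 30 = 89 days.
May 1–24, 2239: 24 days.
Total: 13 + 89 + 24 = 126 days.
126 is a multiple of 7, so 2239-01-18 falls on the same weekday: Friday.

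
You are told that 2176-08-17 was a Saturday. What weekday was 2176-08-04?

Count forward from the earlier date (August 4, 2176) to the later (August 17, 2176):
Within August 2176: 17 − 4 = 13 days.
13 mod 7 = 6, so 6 days before Saturday is Sunday.

Sunday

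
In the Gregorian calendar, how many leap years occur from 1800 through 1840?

Years divisible by 4 in [1800, 1840]: 1800, 1804, 1808, 1812, 1816, 1820, 1824, 1828, 1832, 1836, 1840.
Of these, 1800 is divisible by 100 but not 400, so not leap.
Leap years: 11 − 1 = 10.

10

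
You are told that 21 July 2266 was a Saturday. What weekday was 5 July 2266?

Thursday

Count forward from the earlier date (July 5, 2266) to the later (July 21, 2266):
Within July 2266: 21 − 5 = 16 days.
16 mod 7 = 2, so 2 days before Saturday is Thursday.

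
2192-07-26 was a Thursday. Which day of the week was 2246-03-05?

Thursday

From July 26, 2192 to July 26, 2245: 53 years, of which 12 contain a Feb 29 — 41×365 + 12×366 = 19357 days.
(2200 is not a leap year (divisible by 100 but not 400).)
July 2245: 31 − 26 = 5 days remain.
Then August (31), September (30), October (31), November (30), December (31), January (31), February 2246 (28): 31 + 30 + 31 + 30 + 31 + 31 + 28 = 212 days.
March 1–5, 2246: 5 days.
Residual: 222 days.
Total: 19579 days.
19579 is a multiple of 7, so 2246-03-05 falls on the same weekday: Thursday.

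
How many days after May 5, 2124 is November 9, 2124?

May 2124: 31 − 5 = 26 days remain.
Then June (30), July (31), August (31), September (30), October (31): 30 + 31 + 31 + 30 + 31 = 153 days.
November 1–9, 2124: 9 days.
Total: 26 + 153 + 9 = 188 days.

188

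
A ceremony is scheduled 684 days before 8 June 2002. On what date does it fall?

24 July 2000

Count 684 days before June 8, 2002:
Day-of-year of July 24, 2000: 206.
Day-of-year of June 8, 2002: 159.
2000 has 366 days, so 366 − 206 = 160 days remain in 2000.
Full years: 2001: 365. Sum = 365.
Total: 160 + 365 + 159 = 684 days.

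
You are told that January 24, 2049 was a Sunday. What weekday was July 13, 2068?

From January 24, 2049 to January 24, 2068: 19 years, of which 4 contain a Feb 29 — 15×365 + 4×366 = 6939 days.
January 2068: 31 − 24 = 7 days remain.
Then February 2068 (29), March (31), April (30), May (31), June (30): 29 + 31 + 30 + 31 + 30 = 151 days.
July 1–13, 2068: 13 days.
Residual: 171 days.
Total: 7110 days.
7110 mod 7 = 5, so 5 days after Sunday is Friday.

Friday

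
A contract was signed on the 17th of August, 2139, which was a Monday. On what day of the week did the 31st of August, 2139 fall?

Within August 2139: 31 − 17 = 14 days.
14 is a multiple of 7, so the 31st of August, 2139 falls on the same weekday: Monday.

Monday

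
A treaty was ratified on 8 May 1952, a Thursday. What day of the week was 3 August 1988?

From May 8, 1952 to May 8, 1988: 36 years, of which 9 contain a Feb 29 — 27×365 + 9×366 = 13149 days.
May 1988: 31 − 8 = 23 days remain.
Then June (30), July (31): 30 + 31 = 61 days.
August 1–3, 1988: 3 days.
Residual: 87 days.
Total: 13236 days.
13236 mod 7 = 6, so 6 days after Thursday is Wednesday.

Wednesday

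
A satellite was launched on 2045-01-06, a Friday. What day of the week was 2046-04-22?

Sunday

January 2045: 31 − 6 = 25 days remain.
Then 14 full months totalling 424 days.
April 1–22, 2046: 22 days.
Total: 25 + 424 + 22 = 471 days.
471 mod 7 = 2, so 2 days after Friday is Sunday.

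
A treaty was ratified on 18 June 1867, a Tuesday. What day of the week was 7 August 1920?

Day-of-year of June 18, 1867: 169.
Day-of-year of August 7, 1920: 220.
1867 has 365 days, so 365 − 169 = 196 days remain in 1867.
Full years 1868–1919: 40 common + 12 leap = 40×365 + 12×366 = 18992 days.
Total: 196 + 18992 + 220 = 19408 days.
19408 mod 7 = 4, so 4 days after Tuesday is Saturday.

Saturday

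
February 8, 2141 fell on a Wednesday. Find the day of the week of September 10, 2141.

February 2141: 28 − 8 = 20 days remain (2141 is not a leap year, so February has 28 days).
Then March (31), April (30), May (31), June (30), July (31), August (31): 31 + 30 + 31 + 30 + 31 + 31 = 184 days.
September 1–10, 2141: 10 days.
Total: 20 + 184 + 10 = 214 days.
214 mod 7 = 4, so 4 days after Wednesday is Sunday.

Sunday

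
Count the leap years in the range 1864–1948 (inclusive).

21

Years divisible by 4: 1864, 1868, …, 1948 — 22 in all.
Of these, 1900 is divisible by 100 but not 400, so not leap.
Leap years: 22 − 1 = 21.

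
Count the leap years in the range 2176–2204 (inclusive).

7

Years divisible by 4 in [2176, 2204]: 2176, 2180, 2184, 2188, 2192, 2196, 2200, 2204.
Of these, 2200 is divisible by 100 but not 400, so not leap.
Leap years: 8 − 1 = 7.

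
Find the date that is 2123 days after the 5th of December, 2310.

the 27th of September, 2316

Count 2123 days after December 5, 2310:
Day-of-year of December 5, 2310: 339.
Day-of-year of September 27, 2316: 271.
2310 has 365 days, so 365 − 339 = 26 days remain in 2310.
Full years: 2311: 365; 2312: 366; 2313: 365; 2314: 365; 2315: 365. Sum = 1826.
Total: 26 + 1826 + 271 = 2123 days.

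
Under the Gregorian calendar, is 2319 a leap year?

2319 is not a leap year.

No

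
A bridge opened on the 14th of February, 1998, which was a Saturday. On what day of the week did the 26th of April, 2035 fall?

Thursday

Day-of-year of February 14, 1998: 45.
Day-of-year of April 26, 2035: 116.
1998 has 365 days, so 365 − 45 = 320 days remain in 1998.
Full years 1999–2034: 27 common + 9 leap = 27×365 + 9×366 = 13149 days.
Total: 320 + 13149 + 116 = 13585 days.
13585 mod 7 = 5, so 5 days after Saturday is Thursday.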